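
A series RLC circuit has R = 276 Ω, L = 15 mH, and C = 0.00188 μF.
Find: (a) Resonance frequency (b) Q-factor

Step 1 — Resonance condition Im(Z)=0 gives ω₀ = 1/√(LC).
Step 2 — ω₀ = 1/√(0.015·1.88e-09) = 1.883e+05 rad/s.
Step 3 — f₀ = ω₀/(2π) = 2.997e+04 Hz.
Step 4 — Series Q: Q = ω₀L/R = 1.883e+05·0.015/276 = 10.23.

(a) f₀ = 2.997e+04 Hz  (b) Q = 10.23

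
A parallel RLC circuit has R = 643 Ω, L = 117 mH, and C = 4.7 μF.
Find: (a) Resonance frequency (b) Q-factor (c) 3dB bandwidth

Step 1 — Resonance: ω₀ = 1/√(LC) = 1/√(0.117·4.7e-06) = 1349 rad/s.
Step 2 — f₀ = ω₀/(2π) = 214.6 Hz.
Step 3 — Parallel Q: Q = R/(ω₀L) = 643/(1349·0.117) = 4.075.
Step 4 — Bandwidth: Δω = ω₀/Q = 330.9 rad/s; BW = Δω/(2π) = 52.66 Hz.

(a) f₀ = 214.6 Hz  (b) Q = 4.075  (c) BW = 52.66 Hz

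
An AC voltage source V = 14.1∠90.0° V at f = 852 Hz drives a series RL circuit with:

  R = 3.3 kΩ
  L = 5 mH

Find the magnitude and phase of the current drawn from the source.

Step 1 — Angular frequency: ω = 2π·f = 2π·852 = 5353 rad/s.
Step 2 — Component impedances:
  R: Z = R = 3300 Ω
  L: Z = jωL = j·5353·0.005 = 0 + j26.77 Ω
Step 3 — Series combination: Z_total = R + L = 3300 + j26.77 Ω = 3300∠0.5° Ω.
Step 4 — Source phasor: V = 14.1∠90.0° V = 0 + j14.1 V.
Step 5 — Ohm's law: I = V / Z_total = (0 + j14.1) / (3300 + j26.77) = 3.465e-05 + j0.004272 A.
Step 6 — Convert to polar: |I| = 0.004273 A, ∠I = 89.5°.

I = 0.004273∠89.5° A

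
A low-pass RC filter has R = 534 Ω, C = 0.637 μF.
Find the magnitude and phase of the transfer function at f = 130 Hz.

Step 1 — Angular frequency: ω = 2π·130 = 816.8 rad/s.
Step 2 — Transfer function: H(jω) = 1/(1 + jωRC).
Step 3 — Denominator: 1 + jωRC = 1 + j·816.8·534·6.37e-07 = 1 + j0.2778.
Step 4 — H = 0.9283 - j0.2579.
Step 5 — Magnitude: |H| = 0.9635 (-0.3 dB); phase: φ = -15.5°.

|H| = 0.9635 (-0.3 dB), φ = -15.5°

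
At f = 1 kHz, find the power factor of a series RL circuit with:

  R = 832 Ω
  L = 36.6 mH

Step 1 — Angular frequency: ω = 2π·f = 2π·1000 = 6283 rad/s.
Step 2 — Component impedances:
  R: Z = R = 832 Ω
  L: Z = jωL = j·6283·0.0366 = 0 + j230 Ω
Step 3 — Series combination: Z_total = R + L = 832 + j230 Ω = 863.2∠15.5° Ω.
Step 4 — Power factor: PF = cos(φ) = Re(Z)/|Z| = 832/863.2 = 0.9639.
Step 5 — Type: Im(Z) = 230 ⇒ lagging (phase φ = 15.5°).

PF = 0.9639 (lagging, φ = 15.5°)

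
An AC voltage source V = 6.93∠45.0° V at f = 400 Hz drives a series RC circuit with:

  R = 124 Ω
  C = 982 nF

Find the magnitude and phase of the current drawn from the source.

Step 1 — Angular frequency: ω = 2π·f = 2π·400 = 2513 rad/s.
Step 2 — Component impedances:
  R: Z = R = 124 Ω
  C: Z = 1/(jωC) = -j/(ω·C) = 0 - j405.2 Ω
Step 3 — Series combination: Z_total = R + C = 124 - j405.2 Ω = 423.7∠-73.0° Ω.
Step 4 — Source phasor: V = 6.93∠45.0° V = 4.9 + j4.9 V.
Step 5 — Ohm's law: I = V / Z_total = (4.9 + j4.9) / (124 - j405.2) = -0.007674 + j0.01444 A.
Step 6 — Convert to polar: |I| = 0.01635 A, ∠I = 118.0°.

I = 0.01635∠118.0° A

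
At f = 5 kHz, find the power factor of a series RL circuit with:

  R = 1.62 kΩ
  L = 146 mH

Step 1 — Angular frequency: ω = 2π·f = 2π·5000 = 3.142e+04 rad/s.
Step 2 — Component impedances:
  R: Z = R = 1620 Ω
  L: Z = jωL = j·3.142e+04·0.146 = 0 + j4587 Ω
Step 3 — Series combination: Z_total = R + L = 1620 + j4587 Ω = 4864∠70.5° Ω.
Step 4 — Power factor: PF = cos(φ) = Re(Z)/|Z| = 1620/4864.4 = 0.333.
Step 5 — Type: Im(Z) = 4587 ⇒ lagging (phase φ = 70.5°).

PF = 0.333 (lagging, φ = 70.5°)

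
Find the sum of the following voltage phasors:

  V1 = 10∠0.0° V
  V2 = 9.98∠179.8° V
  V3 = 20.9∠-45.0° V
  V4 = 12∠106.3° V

Step 1 — Convert each phasor to rectangular form:
  V1 = 10·(cos(0.0°) + j·sin(0.0°)) = 10 V
  V2 = 9.98·(cos(179.8°) + j·sin(179.8°)) = -9.98 + j0.03484 V
  V3 = 20.9·(cos(-45.0°) + j·sin(-45.0°)) = 14.78 - j14.78 V
  V4 = 12·(cos(106.3°) + j·sin(106.3°)) = -3.368 + j11.52 V
Step 2 — Sum components: V_total = 11.43 - j3.226 V.
Step 3 — Convert to polar: |V_total| = 11.88 V, ∠V_total = -15.8°.

V_total = 11.88∠-15.8° V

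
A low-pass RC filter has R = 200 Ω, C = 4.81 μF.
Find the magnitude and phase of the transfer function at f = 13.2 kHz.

Step 1 — Angular frequency: ω = 2π·1.32e+04 = 8.294e+04 rad/s.
Step 2 — Transfer function: H(jω) = 1/(1 + jωRC).
Step 3 — Denominator: 1 + jωRC = 1 + j·8.294e+04·200·4.81e-06 = 1 + j79.79.
Step 4 — H = 0.0001571 - j0.01253.
Step 5 — Magnitude: |H| = 0.01253 (-38.0 dB); phase: φ = -89.3°.

|H| = 0.01253 (-38.0 dB), φ = -89.3°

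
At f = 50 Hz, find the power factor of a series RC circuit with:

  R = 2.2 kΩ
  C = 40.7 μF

Step 1 — Angular frequency: ω = 2π·f = 2π·50 = 314.2 rad/s.
Step 2 — Component impedances:
  R: Z = R = 2200 Ω
  C: Z = 1/(jωC) = -j/(ω·C) = 0 - j78.21 Ω
Step 3 — Series combination: Z_total = R + C = 2200 - j78.21 Ω = 2201∠-2.0° Ω.
Step 4 — Power factor: PF = cos(φ) = Re(Z)/|Z| = 2200/2201.4 = 0.9994.
Step 5 — Type: Im(Z) = -78.21 ⇒ leading (phase φ = -2.0°).

PF = 0.9994 (leading, φ = -2.0°)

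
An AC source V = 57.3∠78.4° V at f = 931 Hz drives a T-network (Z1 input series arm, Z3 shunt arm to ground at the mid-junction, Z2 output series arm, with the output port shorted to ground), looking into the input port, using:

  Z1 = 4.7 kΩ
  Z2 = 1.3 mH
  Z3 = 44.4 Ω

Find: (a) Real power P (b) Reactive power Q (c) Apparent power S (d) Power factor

Step 1 — Angular frequency: ω = 2π·f = 2π·931 = 5850 rad/s.
Step 2 — Component impedances:
  Z1: Z = R = 4700 Ω
  Z2: Z = jωL = j·5850·0.0013 = 0 + j7.605 Ω
  Z3: Z = R = 44.4 Ω
Step 3 — With the output port shorted to ground, the output series arm Z2 runs from the junction to ground; the shunt arm Z3 also runs from the junction to ground. They appear in parallel: Z3 || Z2 = 1.265 + j7.388 Ω.
Step 4 — Series with input arm Z1: Z_in = Z1 + (Z3 || Z2) = 4701 + j7.388 Ω = 4701∠0.1° Ω.
Step 5 — Source phasor: V = 57.3∠78.4° V = 11.52 + j56.13 V.
Step 6 — Current: I = V / Z = 0.00247 + j0.01194 A = 0.01219∠78.3° A.
Step 7 — Complex power: S = V·I* = 0.6984 + j0.001097 VA.
Step 8 — Real power: P = Re(S) = 0.6984 W.
Step 9 — Reactive power: Q = Im(S) = 0.001097 VAR.
Step 10 — Apparent power: |S| = 0.6984 VA.
Step 11 — Power factor: PF = P/|S| = 1 (lagging).

(a) P = 0.6984 W  (b) Q = 0.001097 VAR  (c) S = 0.6984 VA  (d) PF = 1 (lagging)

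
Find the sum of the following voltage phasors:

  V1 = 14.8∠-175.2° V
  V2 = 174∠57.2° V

Step 1 — Convert each phasor to rectangular form:
  V1 = 14.8·(cos(-175.2°) + j·sin(-175.2°)) = -14.75 - j1.238 V
  V2 = 174·(cos(57.2°) + j·sin(57.2°)) = 94.26 + j146.3 V
Step 2 — Sum components: V_total = 79.51 + j145 V.
Step 3 — Convert to polar: |V_total| = 165.4 V, ∠V_total = 61.3°.

V_total = 165.4∠61.3° V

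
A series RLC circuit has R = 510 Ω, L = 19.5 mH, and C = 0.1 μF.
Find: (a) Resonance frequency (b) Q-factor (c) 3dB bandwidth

Step 1 — Resonance: ω₀ = 1/√(LC) = 1/√(0.0195·1e-07) = 2.265e+04 rad/s.
Step 2 — f₀ = ω₀/(2π) = 3604 Hz.
Step 3 — Series Q: Q = ω₀L/R = 2.265e+04·0.0195/510 = 0.8659.
Step 4 — Bandwidth: Δω = ω₀/Q = 2.615e+04 rad/s; BW = Δω/(2π) = 4163 Hz.

(a) f₀ = 3604 Hz  (b) Q = 0.8659  (c) BW = 4163 Hz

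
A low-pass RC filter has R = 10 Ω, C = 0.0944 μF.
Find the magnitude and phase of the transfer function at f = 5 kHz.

Step 1 — Angular frequency: ω = 2π·5000 = 3.142e+04 rad/s.
Step 2 — Transfer function: H(jω) = 1/(1 + jωRC).
Step 3 — Denominator: 1 + jωRC = 1 + j·3.142e+04·10·9.44e-08 = 1 + j0.02966.
Step 4 — H = 0.9991 - j0.02963.
Step 5 — Magnitude: |H| = 0.9996 (-0.0 dB); phase: φ = -1.7°.

|H| = 0.9996 (-0.0 dB), φ = -1.7°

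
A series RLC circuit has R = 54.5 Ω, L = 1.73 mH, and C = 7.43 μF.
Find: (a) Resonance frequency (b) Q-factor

Step 1 — Resonance condition Im(Z)=0 gives ω₀ = 1/√(LC).
Step 2 — ω₀ = 1/√(0.00173·7.43e-06) = 8820 rad/s.
Step 3 — f₀ = ω₀/(2π) = 1404 Hz.
Step 4 — Series Q: Q = ω₀L/R = 8820·0.00173/54.5 = 0.28.

(a) f₀ = 1404 Hz  (b) Q = 0.28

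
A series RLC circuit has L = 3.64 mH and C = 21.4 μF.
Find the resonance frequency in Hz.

Step 1 — Resonance condition Im(Z)=0 gives ω₀ = 1/√(LC).
Step 2 — ω₀ = 1/√(0.00364·2.14e-05) = 3583 rad/s.
Step 3 — f₀ = ω₀/(2π) = 570.2 Hz.

f₀ = 570.2 Hz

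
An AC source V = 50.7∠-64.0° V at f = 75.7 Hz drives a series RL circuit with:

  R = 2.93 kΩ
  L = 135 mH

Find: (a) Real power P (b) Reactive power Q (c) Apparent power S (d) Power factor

Step 1 — Angular frequency: ω = 2π·f = 2π·75.7 = 475.6 rad/s.
Step 2 — Component impedances:
  R: Z = R = 2930 Ω
  L: Z = jωL = j·475.6·0.135 = 0 + j64.21 Ω
Step 3 — Series combination: Z_total = R + L = 2930 + j64.21 Ω = 2931∠1.3° Ω.
Step 4 — Source phasor: V = 50.7∠-64.0° V = 22.23 - j45.57 V.
Step 5 — Current: I = V / Z = 0.007241 - j0.01571 A = 0.0173∠-65.3° A.
Step 6 — Complex power: S = V·I* = 0.8769 + j0.01922 VA.
Step 7 — Real power: P = Re(S) = 0.8769 W.
Step 8 — Reactive power: Q = Im(S) = 0.01922 VAR.
Step 9 — Apparent power: |S| = 0.8771 VA.
Step 10 — Power factor: PF = P/|S| = 0.9998 (lagging).

(a) P = 0.8769 W  (b) Q = 0.01922 VAR  (c) S = 0.8771 VA  (d) PF = 0.9998 (lagging)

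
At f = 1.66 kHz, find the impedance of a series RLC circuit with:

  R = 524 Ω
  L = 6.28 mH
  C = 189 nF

Step 1 — Angular frequency: ω = 2π·f = 2π·1660 = 1.043e+04 rad/s.
Step 2 — Component impedances:
  R: Z = R = 524 Ω
  L: Z = jωL = j·1.043e+04·0.00628 = 0 + j65.5 Ω
  C: Z = 1/(jωC) = -j/(ω·C) = 0 - j507.3 Ω
Step 3 — Series combination: Z_total = R + L + C = 524 - j441.8 Ω = 685.4∠-40.1° Ω.

Z = 524 - j441.8 Ω = 685.4∠-40.1° Ω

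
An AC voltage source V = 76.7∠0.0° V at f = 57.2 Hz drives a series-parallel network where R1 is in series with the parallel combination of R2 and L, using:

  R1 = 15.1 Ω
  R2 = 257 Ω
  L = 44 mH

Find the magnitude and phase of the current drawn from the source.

Step 1 — Angular frequency: ω = 2π·f = 2π·57.2 = 359.4 rad/s.
Step 2 — Component impedances:
  R1: Z = R = 15.1 Ω
  R2: Z = R = 257 Ω
  L: Z = jωL = j·359.4·0.044 = 0 + j15.81 Ω
Step 3 — Parallel branch: R2 || L = 1/(1/R2 + 1/L) = 0.9694 + j15.75 Ω.
Step 4 — Series with R1: Z_total = R1 + (R2 || L) = 16.07 + j15.75 Ω = 22.5∠44.4° Ω.
Step 5 — Source phasor: V = 76.7∠0.0° V = 76.7 V.
Step 6 — Ohm's law: I = V / Z_total = (76.7) / (16.07 + j15.75) = 2.434 - j2.386 A.
Step 7 — Convert to polar: |I| = 3.408 A, ∠I = -44.4°.

I = 3.408∠-44.4° A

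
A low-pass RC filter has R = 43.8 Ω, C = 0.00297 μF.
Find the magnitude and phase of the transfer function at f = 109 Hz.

Step 1 — Angular frequency: ω = 2π·109 = 684.9 rad/s.
Step 2 — Transfer function: H(jω) = 1/(1 + jωRC).
Step 3 — Denominator: 1 + jωRC = 1 + j·684.9·43.8·2.97e-09 = 1 + j8.909e-05.
Step 4 — H = 1 - j8.909e-05.
Step 5 — Magnitude: |H| = 1 (-0.0 dB); phase: φ = -0.0°.

|H| = 1 (-0.0 dB), φ = -0.0°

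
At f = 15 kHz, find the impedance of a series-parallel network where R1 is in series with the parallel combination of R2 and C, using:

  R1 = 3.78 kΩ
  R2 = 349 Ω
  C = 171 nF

Step 1 — Angular frequency: ω = 2π·f = 2π·1.5e+04 = 9.425e+04 rad/s.
Step 2 — Component impedances:
  R1: Z = R = 3780 Ω
  R2: Z = R = 349 Ω
  C: Z = 1/(jωC) = -j/(ω·C) = 0 - j62.05 Ω
Step 3 — Parallel branch: R2 || C = 1/(1/R2 + 1/C) = 10.69 - j60.15 Ω.
Step 4 — Series with R1: Z_total = R1 + (R2 || C) = 3791 - j60.15 Ω = 3791∠-0.9° Ω.

Z = 3791 - j60.15 Ω = 3791∠-0.9° Ω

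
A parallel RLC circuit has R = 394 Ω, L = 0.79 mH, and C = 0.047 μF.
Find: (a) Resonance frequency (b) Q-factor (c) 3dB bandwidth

Step 1 — Resonance: ω₀ = 1/√(LC) = 1/√(0.00079·4.7e-08) = 1.641e+05 rad/s.
Step 2 — f₀ = ω₀/(2π) = 2.612e+04 Hz.
Step 3 — Parallel Q: Q = R/(ω₀L) = 394/(1.641e+05·0.00079) = 3.039.
Step 4 — Bandwidth: Δω = ω₀/Q = 5.4e+04 rad/s; BW = Δω/(2π) = 8595 Hz.

(a) f₀ = 2.612e+04 Hz  (b) Q = 3.039  (c) BW = 8595 Hz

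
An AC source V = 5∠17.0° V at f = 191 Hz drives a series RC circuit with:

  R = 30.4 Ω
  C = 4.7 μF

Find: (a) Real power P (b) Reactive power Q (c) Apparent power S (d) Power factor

Step 1 — Angular frequency: ω = 2π·f = 2π·191 = 1200 rad/s.
Step 2 — Component impedances:
  R: Z = R = 30.4 Ω
  C: Z = 1/(jωC) = -j/(ω·C) = 0 - j177.3 Ω
Step 3 — Series combination: Z_total = R + C = 30.4 - j177.3 Ω = 179.9∠-80.3° Ω.
Step 4 — Source phasor: V = 5∠17.0° V = 4.782 + j1.462 V.
Step 5 — Current: I = V / Z = -0.003518 + j0.02757 A = 0.0278∠97.3° A.
Step 6 — Complex power: S = V·I* = 0.02349 - j0.137 VA.
Step 7 — Real power: P = Re(S) = 0.02349 W.
Step 8 — Reactive power: Q = Im(S) = -0.137 VAR.
Step 9 — Apparent power: |S| = 0.139 VA.
Step 10 — Power factor: PF = P/|S| = 0.169 (leading).

(a) P = 0.02349 W  (b) Q = -0.137 VAR  (c) S = 0.139 VA  (d) PF = 0.169 (leading)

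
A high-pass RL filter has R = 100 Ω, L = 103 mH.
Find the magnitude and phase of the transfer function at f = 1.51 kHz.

Step 1 — Angular frequency: ω = 2π·1510 = 9488 rad/s.
Step 2 — Transfer function: H(jω) = jωL/(R + jωL).
Step 3 — Numerator jωL = j·977.2; denominator R + jωL = 100 + j977.2.
Step 4 — H = 0.9896 + j0.1013.
Step 5 — Magnitude: |H| = 0.9948 (-0.0 dB); phase: φ = 5.8°.

|H| = 0.9948 (-0.0 dB), φ = 5.8°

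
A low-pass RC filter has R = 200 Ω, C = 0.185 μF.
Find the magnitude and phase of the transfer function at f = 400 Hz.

Step 1 — Angular frequency: ω = 2π·400 = 2513 rad/s.
Step 2 — Transfer function: H(jω) = 1/(1 + jωRC).
Step 3 — Denominator: 1 + jωRC = 1 + j·2513·200·1.85e-07 = 1 + j0.09299.
Step 4 — H = 0.9914 - j0.09219.
Step 5 — Magnitude: |H| = 0.9957 (-0.0 dB); phase: φ = -5.3°.

|H| = 0.9957 (-0.0 dB), φ = -5.3°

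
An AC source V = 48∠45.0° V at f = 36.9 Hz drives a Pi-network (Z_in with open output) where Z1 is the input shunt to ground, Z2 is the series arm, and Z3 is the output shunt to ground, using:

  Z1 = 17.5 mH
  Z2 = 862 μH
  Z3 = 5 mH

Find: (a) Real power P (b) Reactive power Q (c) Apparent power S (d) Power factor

Step 1 — Angular frequency: ω = 2π·f = 2π·36.9 = 231.8 rad/s.
Step 2 — Component impedances:
  Z1: Z = jωL = j·231.8·0.0175 = 0 + j4.057 Ω
  Z2: Z = jωL = j·231.8·0.000862 = 0 + j0.1999 Ω
  Z3: Z = jωL = j·231.8·0.005 = 0 + j1.159 Ω
Step 3 — With open output, the series arm Z2 and the output shunt Z3 appear in series to ground: Z2 + Z3 = 0 + j1.359 Ω.
Step 4 — Parallel with input shunt Z1: Z_in = Z1 || (Z2 + Z3) = 0 + j1.018 Ω = 1.018∠90.0° Ω.
Step 5 — Source phasor: V = 48∠45.0° V = 33.94 + j33.94 V.
Step 6 — Current: I = V / Z = 33.34 - j33.34 A = 47.15∠-45.0° A.
Step 7 — Complex power: S = V·I* = 0 + j2263 VA.
Step 8 — Real power: P = Re(S) = 0 W.
Step 9 — Reactive power: Q = Im(S) = 2263 VAR.
Step 10 — Apparent power: |S| = 2263 VA.
Step 11 — Power factor: PF = P/|S| = 0 (lagging).

(a) P = 0 W  (b) Q = 2263 VAR  (c) S = 2263 VA  (d) PF = 0 (lagging)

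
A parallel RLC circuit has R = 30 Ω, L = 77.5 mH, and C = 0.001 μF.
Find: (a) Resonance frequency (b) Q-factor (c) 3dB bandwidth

Step 1 — Resonance: ω₀ = 1/√(LC) = 1/√(0.0775·1e-09) = 1.136e+05 rad/s.
Step 2 — f₀ = ω₀/(2π) = 1.808e+04 Hz.
Step 3 — Parallel Q: Q = R/(ω₀L) = 30/(1.136e+05·0.0775) = 0.003408.
Step 4 — Bandwidth: Δω = ω₀/Q = 3.333e+07 rad/s; BW = Δω/(2π) = 5.305e+06 Hz.

(a) f₀ = 1.808e+04 Hz  (b) Q = 0.003408  (c) BW = 5.305e+06 Hz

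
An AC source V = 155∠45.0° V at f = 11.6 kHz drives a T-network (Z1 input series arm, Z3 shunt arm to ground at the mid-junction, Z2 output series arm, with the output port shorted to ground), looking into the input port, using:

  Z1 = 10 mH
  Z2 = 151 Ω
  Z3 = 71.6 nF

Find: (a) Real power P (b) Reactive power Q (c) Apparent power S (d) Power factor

Step 1 — Angular frequency: ω = 2π·f = 2π·1.16e+04 = 7.288e+04 rad/s.
Step 2 — Component impedances:
  Z1: Z = jωL = j·7.288e+04·0.01 = 0 + j728.8 Ω
  Z2: Z = R = 151 Ω
  Z3: Z = 1/(jωC) = -j/(ω·C) = 0 - j191.6 Ω
Step 3 — With the output port shorted to ground, the output series arm Z2 runs from the junction to ground; the shunt arm Z3 also runs from the junction to ground. They appear in parallel: Z3 || Z2 = 93.16 - j73.41 Ω.
Step 4 — Series with input arm Z1: Z_in = Z1 + (Z3 || Z2) = 93.16 + j655.4 Ω = 662∠81.9° Ω.
Step 5 — Source phasor: V = 155∠45.0° V = 109.6 + j109.6 V.
Step 6 — Current: I = V / Z = 0.1872 - j0.1406 A = 0.2341∠-36.9° A.
Step 7 — Complex power: S = V·I* = 5.106 + j35.93 VA.
Step 8 — Real power: P = Re(S) = 5.106 W.
Step 9 — Reactive power: Q = Im(S) = 35.93 VAR.
Step 10 — Apparent power: |S| = 36.29 VA.
Step 11 — Power factor: PF = P/|S| = 0.1407 (lagging).

(a) P = 5.106 W  (b) Q = 35.93 VAR  (c) S = 36.29 VA  (d) PF = 0.1407 (lagging)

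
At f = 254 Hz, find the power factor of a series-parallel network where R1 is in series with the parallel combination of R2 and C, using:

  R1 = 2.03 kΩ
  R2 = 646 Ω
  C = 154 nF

Step 1 — Angular frequency: ω = 2π·f = 2π·254 = 1596 rad/s.
Step 2 — Component impedances:
  R1: Z = R = 2030 Ω
  R2: Z = R = 646 Ω
  C: Z = 1/(jωC) = -j/(ω·C) = 0 - j4069 Ω
Step 3 — Parallel branch: R2 || C = 1/(1/R2 + 1/C) = 630.1 - j100 Ω.
Step 4 — Series with R1: Z_total = R1 + (R2 || C) = 2660 - j100 Ω = 2662∠-2.2° Ω.
Step 5 — Power factor: PF = cos(φ) = Re(Z)/|Z| = 2660.1/2662 = 0.9993.
Step 6 — Type: Im(Z) = -100 ⇒ leading (phase φ = -2.2°).

PF = 0.9993 (leading, φ = -2.2°)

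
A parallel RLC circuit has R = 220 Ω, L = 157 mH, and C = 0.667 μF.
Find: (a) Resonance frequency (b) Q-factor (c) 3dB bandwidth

Step 1 — Resonance: ω₀ = 1/√(LC) = 1/√(0.157·6.67e-07) = 3090 rad/s.
Step 2 — f₀ = ω₀/(2π) = 491.8 Hz.
Step 3 — Parallel Q: Q = R/(ω₀L) = 220/(3090·0.157) = 0.4535.
Step 4 — Bandwidth: Δω = ω₀/Q = 6815 rad/s; BW = Δω/(2π) = 1085 Hz.

(a) f₀ = 491.8 Hz  (b) Q = 0.4535  (c) BW = 1085 Hz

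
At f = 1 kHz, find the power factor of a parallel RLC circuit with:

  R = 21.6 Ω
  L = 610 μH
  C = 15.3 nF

Step 1 — Angular frequency: ω = 2π·f = 2π·1000 = 6283 rad/s.
Step 2 — Component impedances:
  R: Z = R = 21.6 Ω
  L: Z = jωL = j·6283·0.00061 = 0 + j3.833 Ω
  C: Z = 1/(jωC) = -j/(ω·C) = 0 - j1.04e+04 Ω
Step 3 — Parallel combination: 1/Z_total = 1/R + 1/L + 1/C; Z_total = 0.6598 + j3.717 Ω = 3.775∠79.9° Ω.
Step 4 — Power factor: PF = cos(φ) = Re(Z)/|Z| = 0.6598/3.775 = 0.1748.
Step 5 — Type: Im(Z) = 3.717 ⇒ lagging (phase φ = 79.9°).

PF = 0.1748 (lagging, φ = 79.9°)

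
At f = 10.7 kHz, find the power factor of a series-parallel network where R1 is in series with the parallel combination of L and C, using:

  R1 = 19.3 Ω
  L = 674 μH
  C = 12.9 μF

Step 1 — Angular frequency: ω = 2π·f = 2π·1.07e+04 = 6.723e+04 rad/s.
Step 2 — Component impedances:
  R1: Z = R = 19.3 Ω
  L: Z = jωL = j·6.723e+04·0.000674 = 0 + j45.31 Ω
  C: Z = 1/(jωC) = -j/(ω·C) = 0 - j1.153 Ω
Step 3 — Parallel branch: L || C = 1/(1/L + 1/C) = 0 - j1.183 Ω.
Step 4 — Series with R1: Z_total = R1 + (L || C) = 19.3 - j1.183 Ω = 19.34∠-3.5° Ω.
Step 5 — Power factor: PF = cos(φ) = Re(Z)/|Z| = 19.3/19.336 = 0.9981.
Step 6 — Type: Im(Z) = -1.183 ⇒ leading (phase φ = -3.5°).

PF = 0.9981 (leading, φ = -3.5°)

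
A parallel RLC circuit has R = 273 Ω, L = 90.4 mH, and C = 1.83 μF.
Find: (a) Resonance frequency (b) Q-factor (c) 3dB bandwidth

Step 1 — Resonance: ω₀ = 1/√(LC) = 1/√(0.0904·1.83e-06) = 2459 rad/s.
Step 2 — f₀ = ω₀/(2π) = 391.3 Hz.
Step 3 — Parallel Q: Q = R/(ω₀L) = 273/(2459·0.0904) = 1.228.
Step 4 — Bandwidth: Δω = ω₀/Q = 2002 rad/s; BW = Δω/(2π) = 318.6 Hz.

(a) f₀ = 391.3 Hz  (b) Q = 1.228  (c) BW = 318.6 Hz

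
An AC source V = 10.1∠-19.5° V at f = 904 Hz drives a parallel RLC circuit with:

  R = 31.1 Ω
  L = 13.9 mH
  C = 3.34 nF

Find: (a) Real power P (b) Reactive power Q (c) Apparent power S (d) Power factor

Step 1 — Angular frequency: ω = 2π·f = 2π·904 = 5680 rad/s.
Step 2 — Component impedances:
  R: Z = R = 31.1 Ω
  L: Z = jωL = j·5680·0.0139 = 0 + j78.95 Ω
  C: Z = 1/(jωC) = -j/(ω·C) = 0 - j5.271e+04 Ω
Step 3 — Parallel combination: 1/Z_total = 1/R + 1/L + 1/C; Z_total = 26.93 + j10.59 Ω = 28.94∠21.5° Ω.
Step 4 — Source phasor: V = 10.1∠-19.5° V = 9.521 - j3.371 V.
Step 5 — Current: I = V / Z = 0.2635 - j0.2288 A = 0.349∠-41.0° A.
Step 6 — Complex power: S = V·I* = 3.28 + j1.29 VA.
Step 7 — Real power: P = Re(S) = 3.28 W.
Step 8 — Reactive power: Q = Im(S) = 1.29 VAR.
Step 9 — Apparent power: |S| = 3.525 VA.
Step 10 — Power factor: PF = P/|S| = 0.9306 (lagging).

(a) P = 3.28 W  (b) Q = 1.29 VAR  (c) S = 3.525 VA  (d) PF = 0.9306 (lagging)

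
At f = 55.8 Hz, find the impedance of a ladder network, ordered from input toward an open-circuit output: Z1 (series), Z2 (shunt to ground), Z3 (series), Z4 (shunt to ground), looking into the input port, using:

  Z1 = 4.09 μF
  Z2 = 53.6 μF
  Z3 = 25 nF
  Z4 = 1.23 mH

Step 1 — Angular frequency: ω = 2π·f = 2π·55.8 = 350.6 rad/s.
Step 2 — Component impedances:
  Z1: Z = 1/(jωC) = -j/(ω·C) = 0 - j697.4 Ω
  Z2: Z = 1/(jωC) = -j/(ω·C) = 0 - j53.21 Ω
  Z3: Z = 1/(jωC) = -j/(ω·C) = 0 - j1.141e+05 Ω
  Z4: Z = jωL = j·350.6·0.00123 = 0 + j0.4312 Ω
Step 3 — Ladder network (open output): work backward from the far end, alternating series and parallel combinations. Z_in = 0 - j750.6 Ω = 750.6∠-90.0° Ω.

Z = 0 - j750.6 Ω = 750.6∠-90.0° Ω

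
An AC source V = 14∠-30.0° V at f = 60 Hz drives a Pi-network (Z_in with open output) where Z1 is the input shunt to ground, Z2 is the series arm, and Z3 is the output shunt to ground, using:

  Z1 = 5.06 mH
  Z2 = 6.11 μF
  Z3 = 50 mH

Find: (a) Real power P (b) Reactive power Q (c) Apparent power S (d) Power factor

Step 1 — Angular frequency: ω = 2π·f = 2π·60 = 377 rad/s.
Step 2 — Component impedances:
  Z1: Z = jωL = j·377·0.00506 = 0 + j1.908 Ω
  Z2: Z = 1/(jωC) = -j/(ω·C) = 0 - j434.1 Ω
  Z3: Z = jωL = j·377·0.05 = 0 + j18.85 Ω
Step 3 — With open output, the series arm Z2 and the output shunt Z3 appear in series to ground: Z2 + Z3 = 0 - j415.3 Ω.
Step 4 — Parallel with input shunt Z1: Z_in = Z1 || (Z2 + Z3) = 0 + j1.916 Ω = 1.916∠90.0° Ω.
Step 5 — Source phasor: V = 14∠-30.0° V = 12.12 - j7 V.
Step 6 — Current: I = V / Z = -3.653 - j6.327 A = 7.305∠-120.0° A.
Step 7 — Complex power: S = V·I* = 0 + j102.3 VA.
Step 8 — Real power: P = Re(S) = 0 W.
Step 9 — Reactive power: Q = Im(S) = 102.3 VAR.
Step 10 — Apparent power: |S| = 102.3 VA.
Step 11 — Power factor: PF = P/|S| = 0 (lagging).

(a) P = 0 W  (b) Q = 102.3 VAR  (c) S = 102.3 VA  (d) PF = 0 (lagging)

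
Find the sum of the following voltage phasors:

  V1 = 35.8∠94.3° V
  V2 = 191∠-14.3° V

Step 1 — Convert each phasor to rectangular form:
  V1 = 35.8·(cos(94.3°) + j·sin(94.3°)) = -2.684 + j35.7 V
  V2 = 191·(cos(-14.3°) + j·sin(-14.3°)) = 185.1 - j47.18 V
Step 2 — Sum components: V_total = 182.4 - j11.48 V.
Step 3 — Convert to polar: |V_total| = 182.8 V, ∠V_total = -3.6°.

V_total = 182.8∠-3.6° V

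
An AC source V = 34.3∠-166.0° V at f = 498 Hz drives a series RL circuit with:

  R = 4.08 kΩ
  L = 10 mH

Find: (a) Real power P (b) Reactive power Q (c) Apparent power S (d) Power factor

Step 1 — Angular frequency: ω = 2π·f = 2π·498 = 3129 rad/s.
Step 2 — Component impedances:
  R: Z = R = 4080 Ω
  L: Z = jωL = j·3129·0.01 = 0 + j31.29 Ω
Step 3 — Series combination: Z_total = R + L = 4080 + j31.29 Ω = 4080∠0.4° Ω.
Step 4 — Source phasor: V = 34.3∠-166.0° V = -33.28 - j8.298 V.
Step 5 — Current: I = V / Z = -0.008172 - j0.001971 A = 0.008407∠-166.4° A.
Step 6 — Complex power: S = V·I* = 0.2883 + j0.002211 VA.
Step 7 — Real power: P = Re(S) = 0.2883 W.
Step 8 — Reactive power: Q = Im(S) = 0.002211 VAR.
Step 9 — Apparent power: |S| = 0.2883 VA.
Step 10 — Power factor: PF = P/|S| = 1 (lagging).

(a) P = 0.2883 W  (b) Q = 0.002211 VAR  (c) S = 0.2883 VA  (d) PF = 1 (lagging)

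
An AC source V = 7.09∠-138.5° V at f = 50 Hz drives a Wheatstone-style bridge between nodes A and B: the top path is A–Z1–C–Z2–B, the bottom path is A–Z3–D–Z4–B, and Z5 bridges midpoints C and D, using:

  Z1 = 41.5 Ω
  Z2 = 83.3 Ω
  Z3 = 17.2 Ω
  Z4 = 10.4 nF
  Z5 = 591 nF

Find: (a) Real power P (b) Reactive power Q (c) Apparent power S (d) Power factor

Step 1 — Angular frequency: ω = 2π·f = 2π·50 = 314.2 rad/s.
Step 2 — Component impedances:
  Z1: Z = R = 41.5 Ω
  Z2: Z = R = 83.3 Ω
  Z3: Z = R = 17.2 Ω
  Z4: Z = 1/(jωC) = -j/(ω·C) = 0 - j3.061e+05 Ω
  Z5: Z = 1/(jωC) = -j/(ω·C) = 0 - j5386 Ω
Step 3 — Bridge requires nodal analysis (the Z5 bridge couples midpoints C and D, so the two paths cannot be reduced to a simple series/parallel combination). Setting node B to ground and injecting 1 A at node A, the 3-node admittance system at A, C, D solves to V_A = Z_AB = 124.8 - j0.3706 Ω = 124.8∠-0.2° Ω.
Step 4 — Source phasor: V = 7.09∠-138.5° V = -5.31 - j4.698 V.
Step 5 — Current: I = V / Z = -0.04244 - j0.03777 A = 0.05681∠-138.3° A.
Step 6 — Complex power: S = V·I* = 0.4028 - j0.001196 VA.
Step 7 — Real power: P = Re(S) = 0.4028 W.
Step 8 — Reactive power: Q = Im(S) = -0.001196 VAR.
Step 9 — Apparent power: |S| = 0.4028 VA.
Step 10 — Power factor: PF = P/|S| = 1 (leading).

(a) P = 0.4028 W  (b) Q = -0.001196 VAR  (c) S = 0.4028 VA  (d) PF = 1 (leading)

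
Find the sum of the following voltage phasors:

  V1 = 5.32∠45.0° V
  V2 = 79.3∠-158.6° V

Step 1 — Convert each phasor to rectangular form:
  V1 = 5.32·(cos(45.0°) + j·sin(45.0°)) = 3.762 + j3.762 V
  V2 = 79.3·(cos(-158.6°) + j·sin(-158.6°)) = -73.83 - j28.93 V
Step 2 — Sum components: V_total = -70.07 - j25.17 V.
Step 3 — Convert to polar: |V_total| = 74.46 V, ∠V_total = -160.2°.

V_total = 74.46∠-160.2° V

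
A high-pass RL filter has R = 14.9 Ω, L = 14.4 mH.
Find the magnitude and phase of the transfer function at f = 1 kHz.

Step 1 — Angular frequency: ω = 2π·1000 = 6283 rad/s.
Step 2 — Transfer function: H(jω) = jωL/(R + jωL).
Step 3 — Numerator jωL = j·90.48; denominator R + jωL = 14.9 + j90.48.
Step 4 — H = 0.9736 + j0.1603.
Step 5 — Magnitude: |H| = 0.9867 (-0.1 dB); phase: φ = 9.4°.

|H| = 0.9867 (-0.1 dB), φ = 9.4°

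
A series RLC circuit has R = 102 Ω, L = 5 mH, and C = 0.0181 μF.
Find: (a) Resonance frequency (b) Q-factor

Step 1 — Resonance condition Im(Z)=0 gives ω₀ = 1/√(LC).
Step 2 — ω₀ = 1/√(0.005·1.81e-08) = 1.051e+05 rad/s.
Step 3 — f₀ = ω₀/(2π) = 1.673e+04 Hz.
Step 4 — Series Q: Q = ω₀L/R = 1.051e+05·0.005/102 = 5.153.

(a) f₀ = 1.673e+04 Hz  (b) Q = 5.153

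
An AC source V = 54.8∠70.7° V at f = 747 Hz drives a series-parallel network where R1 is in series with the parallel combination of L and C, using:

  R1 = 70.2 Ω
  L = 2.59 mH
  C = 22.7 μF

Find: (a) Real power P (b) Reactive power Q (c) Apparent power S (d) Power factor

Step 1 — Angular frequency: ω = 2π·f = 2π·747 = 4694 rad/s.
Step 2 — Component impedances:
  R1: Z = R = 70.2 Ω
  L: Z = jωL = j·4694·0.00259 = 0 + j12.16 Ω
  C: Z = 1/(jωC) = -j/(ω·C) = 0 - j9.386 Ω
Step 3 — Parallel branch: L || C = 1/(1/L + 1/C) = 0 - j41.18 Ω.
Step 4 — Series with R1: Z_total = R1 + (L || C) = 70.2 - j41.18 Ω = 81.39∠-30.4° Ω.
Step 5 — Source phasor: V = 54.8∠70.7° V = 18.11 + j51.72 V.
Step 6 — Current: I = V / Z = -0.1296 + j0.6607 A = 0.6733∠101.1° A.
Step 7 — Complex power: S = V·I* = 31.82 - j18.67 VA.
Step 8 — Real power: P = Re(S) = 31.82 W.
Step 9 — Reactive power: Q = Im(S) = -18.67 VAR.
Step 10 — Apparent power: |S| = 36.9 VA.
Step 11 — Power factor: PF = P/|S| = 0.8625 (leading).

(a) P = 31.82 W  (b) Q = -18.67 VAR  (c) S = 36.9 VA  (d) PF = 0.8625 (leading)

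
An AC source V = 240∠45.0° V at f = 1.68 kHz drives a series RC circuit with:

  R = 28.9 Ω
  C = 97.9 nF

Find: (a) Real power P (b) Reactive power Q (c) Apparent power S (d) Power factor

Step 1 — Angular frequency: ω = 2π·f = 2π·1680 = 1.056e+04 rad/s.
Step 2 — Component impedances:
  R: Z = R = 28.9 Ω
  C: Z = 1/(jωC) = -j/(ω·C) = 0 - j967.7 Ω
Step 3 — Series combination: Z_total = R + C = 28.9 - j967.7 Ω = 968.1∠-88.3° Ω.
Step 4 — Source phasor: V = 240∠45.0° V = 169.7 + j169.7 V.
Step 5 — Current: I = V / Z = -0.17 + j0.1805 A = 0.2479∠133.3° A.
Step 6 — Complex power: S = V·I* = 1.776 - j59.47 VA.
Step 7 — Real power: P = Re(S) = 1.776 W.
Step 8 — Reactive power: Q = Im(S) = -59.47 VAR.
Step 9 — Apparent power: |S| = 59.5 VA.
Step 10 — Power factor: PF = P/|S| = 0.02985 (leading).

(a) P = 1.776 W  (b) Q = -59.47 VAR  (c) S = 59.5 VA  (d) PF = 0.02985 (leading)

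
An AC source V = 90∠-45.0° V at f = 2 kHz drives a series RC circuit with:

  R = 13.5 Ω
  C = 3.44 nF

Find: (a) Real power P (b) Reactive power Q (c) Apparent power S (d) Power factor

Step 1 — Angular frequency: ω = 2π·f = 2π·2000 = 1.257e+04 rad/s.
Step 2 — Component impedances:
  R: Z = R = 13.5 Ω
  C: Z = 1/(jωC) = -j/(ω·C) = 0 - j2.313e+04 Ω
Step 3 — Series combination: Z_total = R + C = 13.5 - j2.313e+04 Ω = 2.313e+04∠-90.0° Ω.
Step 4 — Source phasor: V = 90∠-45.0° V = 63.64 - j63.64 V.
Step 5 — Current: I = V / Z = 0.002753 + j0.002749 A = 0.003891∠45.0° A.
Step 6 — Complex power: S = V·I* = 0.0002043 - j0.3501 VA.
Step 7 — Real power: P = Re(S) = 0.0002043 W.
Step 8 — Reactive power: Q = Im(S) = -0.3501 VAR.
Step 9 — Apparent power: |S| = 0.3501 VA.
Step 10 — Power factor: PF = P/|S| = 0.0005836 (leading).

(a) P = 0.0002043 W  (b) Q = -0.3501 VAR  (c) S = 0.3501 VA  (d) PF = 0.0005836 (leading)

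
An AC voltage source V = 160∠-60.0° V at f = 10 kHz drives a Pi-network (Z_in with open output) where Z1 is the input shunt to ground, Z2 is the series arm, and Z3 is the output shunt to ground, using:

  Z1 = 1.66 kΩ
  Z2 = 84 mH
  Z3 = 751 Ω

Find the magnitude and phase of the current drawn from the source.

Step 1 — Angular frequency: ω = 2π·f = 2π·1e+04 = 6.283e+04 rad/s.
Step 2 — Component impedances:
  Z1: Z = R = 1660 Ω
  Z2: Z = jωL = j·6.283e+04·0.084 = 0 + j5278 Ω
  Z3: Z = R = 751 Ω
Step 3 — With open output, the series arm Z2 and the output shunt Z3 appear in series to ground: Z2 + Z3 = 751 + j5278 Ω.
Step 4 — Parallel with input shunt Z1: Z_in = Z1 || (Z2 + Z3) = 1463 + j432 Ω = 1525∠16.5° Ω.
Step 5 — Source phasor: V = 160∠-60.0° V = 80 - j138.6 V.
Step 6 — Ohm's law: I = V / Z_total = (80 - j138.6) / (1463 + j432) = 0.02457 - j0.102 A.
Step 7 — Convert to polar: |I| = 0.1049 A, ∠I = -76.5°.

I = 0.1049∠-76.5° A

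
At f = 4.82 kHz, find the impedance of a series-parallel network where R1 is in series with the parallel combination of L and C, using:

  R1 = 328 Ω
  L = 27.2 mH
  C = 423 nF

Step 1 — Angular frequency: ω = 2π·f = 2π·4820 = 3.028e+04 rad/s.
Step 2 — Component impedances:
  R1: Z = R = 328 Ω
  L: Z = jωL = j·3.028e+04·0.0272 = 0 + j823.8 Ω
  C: Z = 1/(jωC) = -j/(ω·C) = 0 - j78.06 Ω
Step 3 — Parallel branch: L || C = 1/(1/L + 1/C) = 0 - j86.23 Ω.
Step 4 — Series with R1: Z_total = R1 + (L || C) = 328 - j86.23 Ω = 339.1∠-14.7° Ω.

Z = 328 - j86.23 Ω = 339.1∠-14.7° Ω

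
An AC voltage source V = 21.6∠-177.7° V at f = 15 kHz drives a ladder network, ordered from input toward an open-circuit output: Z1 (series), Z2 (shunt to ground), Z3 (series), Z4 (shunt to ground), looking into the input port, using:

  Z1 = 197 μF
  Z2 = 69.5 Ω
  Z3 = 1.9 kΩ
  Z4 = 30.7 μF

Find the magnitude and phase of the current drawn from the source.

Step 1 — Angular frequency: ω = 2π·f = 2π·1.5e+04 = 9.425e+04 rad/s.
Step 2 — Component impedances:
  Z1: Z = 1/(jωC) = -j/(ω·C) = 0 - j0.05386 Ω
  Z2: Z = R = 69.5 Ω
  Z3: Z = R = 1900 Ω
  Z4: Z = 1/(jωC) = -j/(ω·C) = 0 - j0.3456 Ω
Step 3 — Ladder network (open output): work backward from the far end, alternating series and parallel combinations. Z_in = 67.05 - j0.05429 Ω = 67.05∠-0.0° Ω.
Step 4 — Source phasor: V = 21.6∠-177.7° V = -21.58 - j0.8668 V.
Step 5 — Ohm's law: I = V / Z_total = (-21.58 - j0.8668) / (67.05 - j0.05429) = -0.3219 - j0.01319 A.
Step 6 — Convert to polar: |I| = 0.3222 A, ∠I = -177.7°.

I = 0.3222∠-177.7° A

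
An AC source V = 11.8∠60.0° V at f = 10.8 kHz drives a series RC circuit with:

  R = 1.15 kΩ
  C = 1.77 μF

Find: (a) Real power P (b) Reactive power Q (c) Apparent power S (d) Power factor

Step 1 — Angular frequency: ω = 2π·f = 2π·1.08e+04 = 6.786e+04 rad/s.
Step 2 — Component impedances:
  R: Z = R = 1150 Ω
  C: Z = 1/(jωC) = -j/(ω·C) = 0 - j8.326 Ω
Step 3 — Series combination: Z_total = R + C = 1150 - j8.326 Ω = 1150∠-0.4° Ω.
Step 4 — Source phasor: V = 11.8∠60.0° V = 5.9 + j10.22 V.
Step 5 — Current: I = V / Z = 0.005066 + j0.008923 A = 0.01026∠60.4° A.
Step 6 — Complex power: S = V·I* = 0.1211 - j0.0008765 VA.
Step 7 — Real power: P = Re(S) = 0.1211 W.
Step 8 — Reactive power: Q = Im(S) = -0.0008765 VAR.
Step 9 — Apparent power: |S| = 0.1211 VA.
Step 10 — Power factor: PF = P/|S| = 1 (leading).

(a) P = 0.1211 W  (b) Q = -0.0008765 VAR  (c) S = 0.1211 VA  (d) PF = 1 (leading)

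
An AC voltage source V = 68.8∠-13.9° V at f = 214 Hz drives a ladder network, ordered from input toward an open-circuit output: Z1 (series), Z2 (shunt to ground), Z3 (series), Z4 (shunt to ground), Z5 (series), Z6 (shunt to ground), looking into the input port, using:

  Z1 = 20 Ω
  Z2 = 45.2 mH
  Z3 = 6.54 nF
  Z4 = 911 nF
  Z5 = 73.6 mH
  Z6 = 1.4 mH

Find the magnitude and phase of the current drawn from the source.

Step 1 — Angular frequency: ω = 2π·f = 2π·214 = 1345 rad/s.
Step 2 — Component impedances:
  Z1: Z = R = 20 Ω
  Z2: Z = jωL = j·1345·0.0452 = 0 + j60.78 Ω
  Z3: Z = 1/(jωC) = -j/(ω·C) = 0 - j1.137e+05 Ω
  Z4: Z = 1/(jωC) = -j/(ω·C) = 0 - j816.4 Ω
  Z5: Z = jωL = j·1345·0.0736 = 0 + j98.96 Ω
  Z6: Z = jωL = j·1345·0.0014 = 0 + j1.882 Ω
Step 3 — Ladder network (open output): work backward from the far end, alternating series and parallel combinations. Z_in = 20 + j60.81 Ω = 64.01∠71.8° Ω.
Step 4 — Source phasor: V = 68.8∠-13.9° V = 66.79 - j16.53 V.
Step 5 — Ohm's law: I = V / Z_total = (66.79 - j16.53) / (20 + j60.81) = 0.0807 - j1.072 A.
Step 6 — Convert to polar: |I| = 1.075 A, ∠I = -85.7°.

I = 1.075∠-85.7° A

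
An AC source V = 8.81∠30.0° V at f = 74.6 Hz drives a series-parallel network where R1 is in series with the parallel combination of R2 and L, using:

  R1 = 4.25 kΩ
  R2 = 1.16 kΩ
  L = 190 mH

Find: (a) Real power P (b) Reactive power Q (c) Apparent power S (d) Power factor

Step 1 — Angular frequency: ω = 2π·f = 2π·74.6 = 468.7 rad/s.
Step 2 — Component impedances:
  R1: Z = R = 4250 Ω
  R2: Z = R = 1160 Ω
  L: Z = jωL = j·468.7·0.19 = 0 + j89.06 Ω
Step 3 — Parallel branch: R2 || L = 1/(1/R2 + 1/L) = 6.797 + j88.54 Ω.
Step 4 — Series with R1: Z_total = R1 + (R2 || L) = 4257 + j88.54 Ω = 4258∠1.2° Ω.
Step 5 — Source phasor: V = 8.81∠30.0° V = 7.63 + j4.405 V.
Step 6 — Current: I = V / Z = 0.001813 + j0.0009971 A = 0.002069∠28.8° A.
Step 7 — Complex power: S = V·I* = 0.01823 + j0.0003791 VA.
Step 8 — Real power: P = Re(S) = 0.01823 W.
Step 9 — Reactive power: Q = Im(S) = 0.0003791 VAR.
Step 10 — Apparent power: |S| = 0.01823 VA.
Step 11 — Power factor: PF = P/|S| = 0.9998 (lagging).

(a) P = 0.01823 W  (b) Q = 0.0003791 VAR  (c) S = 0.01823 VA  (d) PF = 0.9998 (lagging)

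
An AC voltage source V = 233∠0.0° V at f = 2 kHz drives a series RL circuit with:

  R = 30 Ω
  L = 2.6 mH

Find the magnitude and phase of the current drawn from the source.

Step 1 — Angular frequency: ω = 2π·f = 2π·2000 = 1.257e+04 rad/s.
Step 2 — Component impedances:
  R: Z = R = 30 Ω
  L: Z = jωL = j·1.257e+04·0.0026 = 0 + j32.67 Ω
Step 3 — Series combination: Z_total = R + L = 30 + j32.67 Ω = 44.36∠47.4° Ω.
Step 4 — Source phasor: V = 233∠0.0° V = 233 V.
Step 5 — Ohm's law: I = V / Z_total = (233) / (30 + j32.67) = 3.553 - j3.869 A.
Step 6 — Convert to polar: |I| = 5.253 A, ∠I = -47.4°.

I = 5.253∠-47.4° A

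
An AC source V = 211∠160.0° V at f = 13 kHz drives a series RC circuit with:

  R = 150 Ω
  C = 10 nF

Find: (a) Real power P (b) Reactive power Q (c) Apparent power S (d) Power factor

Step 1 — Angular frequency: ω = 2π·f = 2π·1.3e+04 = 8.168e+04 rad/s.
Step 2 — Component impedances:
  R: Z = R = 150 Ω
  C: Z = 1/(jωC) = -j/(ω·C) = 0 - j1224 Ω
Step 3 — Series combination: Z_total = R + C = 150 - j1224 Ω = 1233∠-83.0° Ω.
Step 4 — Source phasor: V = 211∠160.0° V = -198.3 + j72.17 V.
Step 5 — Current: I = V / Z = -0.07762 - j0.1524 A = 0.1711∠-117.0° A.
Step 6 — Complex power: S = V·I* = 4.39 - j35.83 VA.
Step 7 — Real power: P = Re(S) = 4.39 W.
Step 8 — Reactive power: Q = Im(S) = -35.83 VAR.
Step 9 — Apparent power: |S| = 36.1 VA.
Step 10 — Power factor: PF = P/|S| = 0.1216 (leading).

(a) P = 4.39 W  (b) Q = -35.83 VAR  (c) S = 36.1 VA  (d) PF = 0.1216 (leading)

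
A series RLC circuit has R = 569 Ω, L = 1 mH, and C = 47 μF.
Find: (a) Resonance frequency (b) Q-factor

Step 1 — Resonance condition Im(Z)=0 gives ω₀ = 1/√(LC).
Step 2 — ω₀ = 1/√(0.001·4.7e-05) = 4613 rad/s.
Step 3 — f₀ = ω₀/(2π) = 734.1 Hz.
Step 4 — Series Q: Q = ω₀L/R = 4613·0.001/569 = 0.008107.

(a) f₀ = 734.1 Hz  (b) Q = 0.008107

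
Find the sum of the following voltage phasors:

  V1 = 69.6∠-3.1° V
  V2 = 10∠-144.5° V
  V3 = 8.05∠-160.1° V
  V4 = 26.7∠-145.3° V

Step 1 — Convert each phasor to rectangular form:
  V1 = 69.6·(cos(-3.1°) + j·sin(-3.1°)) = 69.5 - j3.764 V
  V2 = 10·(cos(-144.5°) + j·sin(-144.5°)) = -8.141 - j5.807 V
  V3 = 8.05·(cos(-160.1°) + j·sin(-160.1°)) = -7.569 - j2.74 V
  V4 = 26.7·(cos(-145.3°) + j·sin(-145.3°)) = -21.95 - j15.2 V
Step 2 — Sum components: V_total = 31.84 - j27.51 V.
Step 3 — Convert to polar: |V_total| = 42.08 V, ∠V_total = -40.8°.

V_total = 42.08∠-40.8° V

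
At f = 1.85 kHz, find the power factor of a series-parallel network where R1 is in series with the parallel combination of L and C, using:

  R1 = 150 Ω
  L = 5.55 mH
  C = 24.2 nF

Step 1 — Angular frequency: ω = 2π·f = 2π·1850 = 1.162e+04 rad/s.
Step 2 — Component impedances:
  R1: Z = R = 150 Ω
  L: Z = jωL = j·1.162e+04·0.00555 = 0 + j64.51 Ω
  C: Z = 1/(jωC) = -j/(ω·C) = 0 - j3555 Ω
Step 3 — Parallel branch: L || C = 1/(1/L + 1/C) = 0 + j65.7 Ω.
Step 4 — Series with R1: Z_total = R1 + (L || C) = 150 + j65.7 Ω = 163.8∠23.7° Ω.
Step 5 — Power factor: PF = cos(φ) = Re(Z)/|Z| = 150/163.76 = 0.916.
Step 6 — Type: Im(Z) = 65.7 ⇒ lagging (phase φ = 23.7°).

PF = 0.916 (lagging, φ = 23.7°)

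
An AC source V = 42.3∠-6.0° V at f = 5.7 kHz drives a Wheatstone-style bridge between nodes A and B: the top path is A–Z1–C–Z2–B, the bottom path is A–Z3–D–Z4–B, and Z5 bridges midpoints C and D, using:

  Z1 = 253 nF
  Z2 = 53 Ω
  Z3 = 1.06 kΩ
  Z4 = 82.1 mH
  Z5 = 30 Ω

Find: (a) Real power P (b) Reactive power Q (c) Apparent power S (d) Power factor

Step 1 — Angular frequency: ω = 2π·f = 2π·5700 = 3.581e+04 rad/s.
Step 2 — Component impedances:
  Z1: Z = 1/(jωC) = -j/(ω·C) = 0 - j110.4 Ω
  Z2: Z = R = 53 Ω
  Z3: Z = R = 1060 Ω
  Z4: Z = jωL = j·3.581e+04·0.0821 = 0 + j2940 Ω
  Z5: Z = R = 30 Ω
Step 3 — Bridge requires nodal analysis (the Z5 bridge couples midpoints C and D, so the two paths cannot be reduced to a simple series/parallel combination). Setting node B to ground and injecting 1 A at node A, the 3-node admittance system at A, C, D solves to V_A = Z_AB = 64.14 - j108.3 Ω = 125.9∠-59.4° Ω.
Step 4 — Source phasor: V = 42.3∠-6.0° V = 42.07 - j4.422 V.
Step 5 — Current: I = V / Z = 0.2006 + j0.2697 A = 0.3361∠53.4° A.
Step 6 — Complex power: S = V·I* = 7.246 - j12.23 VA.
Step 7 — Real power: P = Re(S) = 7.246 W.
Step 8 — Reactive power: Q = Im(S) = -12.23 VAR.
Step 9 — Apparent power: |S| = 14.22 VA.
Step 10 — Power factor: PF = P/|S| = 0.5097 (leading).

(a) P = 7.246 W  (b) Q = -12.23 VAR  (c) S = 14.22 VA  (d) PF = 0.5097 (leading)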